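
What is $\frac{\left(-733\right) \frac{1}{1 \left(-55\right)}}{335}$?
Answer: $\frac{733}{18425} \approx 0.039783$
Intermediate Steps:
$\frac{\left(-733\right) \frac{1}{1 \left(-55\right)}}{335} = - \frac{733}{-55} \cdot \frac{1}{335} = \left(-733\right) \left(- \frac{1}{55}\right) \frac{1}{335} = \frac{733}{55} \cdot \frac{1}{335} = \frac{733}{18425}$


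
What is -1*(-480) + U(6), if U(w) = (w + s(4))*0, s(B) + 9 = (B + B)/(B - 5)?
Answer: 480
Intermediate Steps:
s(B) = -9 + 2*B/(-5 + B) (s(B) = -9 + (B + B)/(B - 5) = -9 + (2*B)/(-5 + B) = -9 + 2*B/(-5 + B))
U(w) = 0 (U(w) = (w + (45 - 7*4)/(-5 + 4))*0 = (w + (45 - 28)/(-1))*0 = (w - 1*17)*0 = (w - 17)*0 = (-17 + w)*0 = 0)
-1*(-480) + U(6) = -1*(-480) + 0 = 480 + 0 = 480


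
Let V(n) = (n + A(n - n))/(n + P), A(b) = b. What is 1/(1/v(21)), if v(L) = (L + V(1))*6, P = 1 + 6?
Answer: 507/4 ≈ 126.75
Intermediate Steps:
P = 7
V(n) = n/(7 + n) (V(n) = (n + (n - n))/(n + 7) = (n + 0)/(7 + n) = n/(7 + n))
v(L) = ¾ + 6*L (v(L) = (L + 1/(7 + 1))*6 = (L + 1/8)*6 = (L + 1*(⅛))*6 = (L + ⅛)*6 = (⅛ + L)*6 = ¾ + 6*L)
1/(1/v(21)) = 1/(1/(¾ + 6*21)) = 1/(1/(¾ + 126)) = 1/(1/(507/4)) = 1/(4/507) = 507/4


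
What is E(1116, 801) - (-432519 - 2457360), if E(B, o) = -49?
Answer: 2889830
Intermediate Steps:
E(1116, 801) - (-432519 - 2457360) = -49 - (-432519 - 2457360) = -49 - 1*(-2889879) = -49 + 2889879 = 2889830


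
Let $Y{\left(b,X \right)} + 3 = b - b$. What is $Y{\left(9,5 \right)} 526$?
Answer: $-1578$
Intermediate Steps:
$Y{\left(b,X \right)} = -3$ ($Y{\left(b,X \right)} = -3 + \left(b - b\right) = -3 + 0 = -3$)
$Y{\left(9,5 \right)} 526 = \left(-3\right) 526 = -1578$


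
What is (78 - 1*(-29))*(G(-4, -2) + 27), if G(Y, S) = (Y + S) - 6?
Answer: 1605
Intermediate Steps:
G(Y, S) = -6 + S + Y (G(Y, S) = (S + Y) - 6 = -6 + S + Y)
(78 - 1*(-29))*(G(-4, -2) + 27) = (78 - 1*(-29))*((-6 - 2 - 4) + 27) = (78 + 29)*(-12 + 27) = 107*15 = 1605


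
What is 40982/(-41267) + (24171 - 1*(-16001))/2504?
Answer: 388789749/25833142 ≈ 15.050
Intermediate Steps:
40982/(-41267) + (24171 - 1*(-16001))/2504 = 40982*(-1/41267) + (24171 + 16001)*(1/2504) = -40982/41267 + 40172*(1/2504) = -40982/41267 + 10043/626 = 388789749/25833142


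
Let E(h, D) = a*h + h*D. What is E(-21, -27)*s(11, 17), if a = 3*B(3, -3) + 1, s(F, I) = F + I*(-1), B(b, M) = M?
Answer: -4410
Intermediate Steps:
s(F, I) = F - I
a = -8 (a = 3*(-3) + 1 = -9 + 1 = -8)
E(h, D) = -8*h + D*h (E(h, D) = -8*h + h*D = -8*h + D*h)
E(-21, -27)*s(11, 17) = (-21*(-8 - 27))*(11 - 1*17) = (-21*(-35))*(11 - 17) = 735*(-6) = -4410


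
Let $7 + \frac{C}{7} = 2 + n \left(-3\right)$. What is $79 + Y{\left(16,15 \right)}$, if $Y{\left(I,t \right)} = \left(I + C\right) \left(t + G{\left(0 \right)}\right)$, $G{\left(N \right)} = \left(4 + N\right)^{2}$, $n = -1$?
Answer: $141$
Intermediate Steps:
$C = -14$ ($C = -49 + 7 \left(2 - -3\right) = -49 + 7 \left(2 + 3\right) = -49 + 7 \cdot 5 = -49 + 35 = -14$)
$Y{\left(I,t \right)} = \left(-14 + I\right) \left(16 + t\right)$ ($Y{\left(I,t \right)} = \left(I - 14\right) \left(t + \left(4 + 0\right)^{2}\right) = \left(-14 + I\right) \left(t + 4^{2}\right) = \left(-14 + I\right) \left(t + 16\right) = \left(-14 + I\right) \left(16 + t\right)$)
$79 + Y{\left(16,15 \right)} = 79 + \left(-224 - 210 + 16 \cdot 16 + 16 \cdot 15\right) = 79 + \left(-224 - 210 + 256 + 240\right) = 79 + 62 = 141$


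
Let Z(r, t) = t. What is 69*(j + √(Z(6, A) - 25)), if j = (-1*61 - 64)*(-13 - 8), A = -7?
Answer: 181125 + 276*I*√2 ≈ 1.8113e+5 + 390.32*I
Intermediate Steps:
j = 2625 (j = (-61 - 64)*(-21) = -125*(-21) = 2625)
69*(j + √(Z(6, A) - 25)) = 69*(2625 + √(-7 - 25)) = 69*(2625 + √(-32)) = 69*(2625 + 4*I*√2) = 181125 + 276*I*√2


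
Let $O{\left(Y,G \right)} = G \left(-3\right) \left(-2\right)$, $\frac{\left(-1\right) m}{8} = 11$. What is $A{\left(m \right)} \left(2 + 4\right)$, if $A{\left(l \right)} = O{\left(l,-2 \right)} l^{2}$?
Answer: $-557568$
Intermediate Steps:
$m = -88$ ($m = \left(-8\right) 11 = -88$)
$O{\left(Y,G \right)} = 6 G$ ($O{\left(Y,G \right)} = - 3 G \left(-2\right) = 6 G$)
$A{\left(l \right)} = - 12 l^{2}$ ($A{\left(l \right)} = 6 \left(-2\right) l^{2} = - 12 l^{2}$)
$A{\left(m \right)} \left(2 + 4\right) = - 12 \left(-88\right)^{2} \left(2 + 4\right) = \left(-12\right) 7744 \cdot 6 = \left(-92928\right) 6 = -557568$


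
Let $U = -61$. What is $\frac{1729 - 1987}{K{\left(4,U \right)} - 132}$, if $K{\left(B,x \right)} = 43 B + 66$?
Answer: $- \frac{129}{53} \approx -2.434$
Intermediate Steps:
$K{\left(B,x \right)} = 66 + 43 B$
$\frac{1729 - 1987}{K{\left(4,U \right)} - 132} = \frac{1729 - 1987}{\left(66 + 43 \cdot 4\right) - 132} = - \frac{258}{\left(66 + 172\right) - 132} = - \frac{258}{238 - 132} = - \frac{258}{106} = \left(-258\right) \frac{1}{106} = - \frac{129}{53}$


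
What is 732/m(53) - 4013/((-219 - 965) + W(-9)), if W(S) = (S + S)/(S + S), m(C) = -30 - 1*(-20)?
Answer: -412913/5915 ≈ -69.808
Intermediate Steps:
m(C) = -10 (m(C) = -30 + 20 = -10)
W(S) = 1 (W(S) = (2*S)/((2*S)) = (2*S)*(1/(2*S)) = 1)
732/m(53) - 4013/((-219 - 965) + W(-9)) = 732/(-10) - 4013/((-219 - 965) + 1) = 732*(-1/10) - 4013/(-1184 + 1) = -366/5 - 4013/(-1183) = -366/5 - 4013*(-1/1183) = -366/5 + 4013/1183 = -412913/5915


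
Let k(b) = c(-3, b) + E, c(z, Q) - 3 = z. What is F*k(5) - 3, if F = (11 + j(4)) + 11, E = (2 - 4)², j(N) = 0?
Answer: 85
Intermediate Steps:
c(z, Q) = 3 + z
E = 4 (E = (-2)² = 4)
k(b) = 4 (k(b) = (3 - 3) + 4 = 0 + 4 = 4)
F = 22 (F = (11 + 0) + 11 = 11 + 11 = 22)
F*k(5) - 3 = 22*4 - 3 = 88 - 3 = 85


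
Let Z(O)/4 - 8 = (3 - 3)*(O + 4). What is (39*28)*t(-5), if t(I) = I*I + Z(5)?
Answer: 62244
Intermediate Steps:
Z(O) = 32 (Z(O) = 32 + 4*((3 - 3)*(O + 4)) = 32 + 4*(0*(4 + O)) = 32 + 4*0 = 32 + 0 = 32)
t(I) = 32 + I² (t(I) = I*I + 32 = I² + 32 = 32 + I²)
(39*28)*t(-5) = (39*28)*(32 + (-5)²) = 1092*(32 + 25) = 1092*57 = 62244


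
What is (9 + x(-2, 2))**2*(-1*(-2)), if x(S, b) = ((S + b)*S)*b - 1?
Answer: 128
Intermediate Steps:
x(S, b) = -1 + S*b*(S + b) (x(S, b) = (S*(S + b))*b - 1 = S*b*(S + b) - 1 = -1 + S*b*(S + b))
(9 + x(-2, 2))**2*(-1*(-2)) = (9 + (-1 - 2*2**2 + 2*(-2)**2))**2*(-1*(-2)) = (9 + (-1 - 2*4 + 2*4))**2*2 = (9 + (-1 - 8 + 8))**2*2 = (9 - 1)**2*2 = 8**2*2 = 64*2 = 128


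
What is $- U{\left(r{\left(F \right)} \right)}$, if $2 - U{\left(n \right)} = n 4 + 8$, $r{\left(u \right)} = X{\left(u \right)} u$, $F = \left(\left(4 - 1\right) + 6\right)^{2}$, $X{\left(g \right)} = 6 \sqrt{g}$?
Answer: $17502$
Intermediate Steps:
$F = 81$ ($F = \left(\left(4 - 1\right) + 6\right)^{2} = \left(3 + 6\right)^{2} = 9^{2} = 81$)
$r{\left(u \right)} = 6 u^{\frac{3}{2}}$ ($r{\left(u \right)} = 6 \sqrt{u} u = 6 u^{\frac{3}{2}}$)
$U{\left(n \right)} = -6 - 4 n$ ($U{\left(n \right)} = 2 - \left(n 4 + 8\right) = 2 - \left(4 n + 8\right) = 2 - \left(8 + 4 n\right) = -6 - 4 n$)
$- U{\left(r{\left(F \right)} \right)} = - (-6 - 4 \cdot 6 \cdot 81^{\frac{3}{2}}) = - (-6 - 4 \cdot 6 \cdot 729) = - (-6 - 17496) = \left(-1\right) \left(-17502\right) = 17502$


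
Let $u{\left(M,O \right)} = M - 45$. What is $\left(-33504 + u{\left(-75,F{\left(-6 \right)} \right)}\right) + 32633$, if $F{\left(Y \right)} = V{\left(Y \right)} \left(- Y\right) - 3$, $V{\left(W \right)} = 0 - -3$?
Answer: $-991$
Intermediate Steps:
$V{\left(W \right)} = 3$ ($V{\left(W \right)} = 0 + 3 = 3$)
$F{\left(Y \right)} = -3 - 3 Y$ ($F{\left(Y \right)} = 3 \left(- Y\right) - 3 = - 3 Y - 3 = -3 - 3 Y$)
$u{\left(M,O \right)} = -45 + M$
$\left(-33504 + u{\left(-75,F{\left(-6 \right)} \right)}\right) + 32633 = \left(-33504 - 120\right) + 32633 = -33624 + 32633 = -991$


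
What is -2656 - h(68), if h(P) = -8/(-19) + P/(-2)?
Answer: -49826/19 ≈ -2622.4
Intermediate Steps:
h(P) = 8/19 - P/2 (h(P) = -8*(-1/19) + P*(-½) = 8/19 - P/2)
-2656 - h(68) = -2656 - (8/19 - ½*68) = -2656 - (8/19 - 34) = -2656 - 1*(-638/19) = -2656 + 638/19 = -49826/19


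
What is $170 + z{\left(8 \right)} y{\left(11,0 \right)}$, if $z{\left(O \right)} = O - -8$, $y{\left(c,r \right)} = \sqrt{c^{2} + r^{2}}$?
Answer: $346$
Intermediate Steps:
$z{\left(O \right)} = 8 + O$ ($z{\left(O \right)} = O + 8 = 8 + O$)
$170 + z{\left(8 \right)} y{\left(11,0 \right)} = 170 + \left(8 + 8\right) \sqrt{11^{2} + 0^{2}} = 170 + 16 \sqrt{121 + 0} = 170 + 16 \sqrt{121} = 170 + 16 \cdot 11 = 170 + 176 = 346$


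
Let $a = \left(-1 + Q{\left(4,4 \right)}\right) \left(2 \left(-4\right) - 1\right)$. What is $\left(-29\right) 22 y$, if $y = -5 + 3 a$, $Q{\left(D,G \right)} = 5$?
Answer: $72094$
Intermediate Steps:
$a = -36$ ($a = \left(-1 + 5\right) \left(2 \left(-4\right) - 1\right) = 4 \left(-8 - 1\right) = 4 \left(-9\right) = -36$)
$y = -113$ ($y = -5 + 3 \left(-36\right) = -5 - 108 = -113$)
$\left(-29\right) 22 y = \left(-29\right) 22 \left(-113\right) = \left(-638\right) \left(-113\right) = 72094$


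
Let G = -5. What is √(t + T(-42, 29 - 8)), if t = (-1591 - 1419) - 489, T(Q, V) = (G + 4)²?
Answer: I*√3498 ≈ 59.144*I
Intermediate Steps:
T(Q, V) = 1 (T(Q, V) = (-5 + 4)² = (-1)² = 1)
t = -3499 (t = -3010 - 489 = -3499)
√(t + T(-42, 29 - 8)) = √(-3499 + 1) = √(-3498) = I*√3498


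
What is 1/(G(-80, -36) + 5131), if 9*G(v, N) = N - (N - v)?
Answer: 9/46099 ≈ 0.00019523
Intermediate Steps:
G(v, N) = v/9 (G(v, N) = (N - (N - v))/9 = (N + (v - N))/9 = v/9)
1/(G(-80, -36) + 5131) = 1/((⅑)*(-80) + 5131) = 1/(-80/9 + 5131) = 1/(46099/9) = 9/46099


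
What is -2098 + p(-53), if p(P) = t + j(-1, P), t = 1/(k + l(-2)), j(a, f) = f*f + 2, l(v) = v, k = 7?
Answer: 3566/5 ≈ 713.20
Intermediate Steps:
j(a, f) = 2 + f**2 (j(a, f) = f**2 + 2 = 2 + f**2)
t = 1/5 (t = 1/(7 - 2) = 1/5 ≈ 0.20000)
p(P) = 11/5 + P**2 (p(P) = 1/5 + (2 + P**2) = 11/5 + P**2)
-2098 + p(-53) = -2098 + (11/5 + (-53)**2) = -2098 + (11/5 + 2809) = -2098 + 14056/5 = 3566/5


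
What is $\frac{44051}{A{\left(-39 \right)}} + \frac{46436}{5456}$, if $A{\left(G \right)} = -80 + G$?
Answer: $- \frac{8386299}{23188} \approx -361.67$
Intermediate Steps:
$\frac{44051}{A{\left(-39 \right)}} + \frac{46436}{5456} = \frac{44051}{-80 - 39} + \frac{46436}{5456} = \frac{44051}{-119} + 46436 \cdot \frac{1}{5456} = 44051 \left(- \frac{1}{119}\right) + \frac{11609}{1364} = - \frac{6293}{17} + \frac{11609}{1364} = - \frac{8386299}{23188}$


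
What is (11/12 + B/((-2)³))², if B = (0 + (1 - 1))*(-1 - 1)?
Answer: 121/144 ≈ 0.84028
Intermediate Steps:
B = 0 (B = (0 + 0)*(-2) = 0*(-2) = 0)
(11/12 + B/((-2)³))² = (11/12 + 0/((-2)³))² = (11*(1/12) + 0/(-8))² = (11/12 + 0*(-⅛))² = (11/12 + 0)² = (11/12)² = 121/144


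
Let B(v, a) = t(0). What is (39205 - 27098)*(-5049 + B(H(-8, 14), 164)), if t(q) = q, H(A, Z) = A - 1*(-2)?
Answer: -61128243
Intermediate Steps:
H(A, Z) = 2 + A (H(A, Z) = A + 2 = 2 + A)
B(v, a) = 0
(39205 - 27098)*(-5049 + B(H(-8, 14), 164)) = (39205 - 27098)*(-5049 + 0) = 12107*(-5049) = -61128243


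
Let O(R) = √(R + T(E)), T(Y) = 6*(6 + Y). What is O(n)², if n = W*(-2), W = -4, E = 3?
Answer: 62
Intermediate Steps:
T(Y) = 36 + 6*Y
n = 8 (n = -4*(-2) = 8)
O(R) = √(54 + R) (O(R) = √(R + (36 + 6*3)) = √(R + (36 + 18)) = √(R + 54) = √(54 + R))
O(n)² = (√(54 + 8))² = (√62)² = 62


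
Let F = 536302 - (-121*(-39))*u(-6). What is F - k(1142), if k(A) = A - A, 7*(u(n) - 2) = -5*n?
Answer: 3546478/7 ≈ 5.0664e+5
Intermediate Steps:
u(n) = 2 - 5*n/7 (u(n) = 2 + (-5*n)/7 = 2 - 5*n/7)
k(A) = 0
F = 3546478/7 (F = 536302 - (-121*(-39))*(2 - 5/7*(-6)) = 536302 - 4719*(2 + 30/7) = 536302 - 4719*44/7 = 536302 - 1*207636/7 = 536302 - 207636/7 = 3546478/7 ≈ 5.0664e+5)
F - k(1142) = 3546478/7 - 1*0 = 3546478/7 + 0 = 3546478/7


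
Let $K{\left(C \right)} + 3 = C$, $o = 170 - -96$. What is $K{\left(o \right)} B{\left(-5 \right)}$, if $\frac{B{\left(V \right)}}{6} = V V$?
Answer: $39450$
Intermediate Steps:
$B{\left(V \right)} = 6 V^{2}$ ($B{\left(V \right)} = 6 V V = 6 V^{2}$)
$o = 266$ ($o = 170 + 96 = 266$)
$K{\left(C \right)} = -3 + C$
$K{\left(o \right)} B{\left(-5 \right)} = \left(-3 + 266\right) 6 \left(-5\right)^{2} = 263 \cdot 6 \cdot 25 = 263 \cdot 150 = 39450$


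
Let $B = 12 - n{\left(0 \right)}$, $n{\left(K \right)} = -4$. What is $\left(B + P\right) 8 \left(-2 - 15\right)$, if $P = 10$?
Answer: $-3536$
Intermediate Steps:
$B = 16$ ($B = 12 - -4 = 12 + 4 = 16$)
$\left(B + P\right) 8 \left(-2 - 15\right) = \left(16 + 10\right) 8 \left(-2 - 15\right) = 26 \cdot 8 \left(-17\right) = 208 \left(-17\right) = -3536$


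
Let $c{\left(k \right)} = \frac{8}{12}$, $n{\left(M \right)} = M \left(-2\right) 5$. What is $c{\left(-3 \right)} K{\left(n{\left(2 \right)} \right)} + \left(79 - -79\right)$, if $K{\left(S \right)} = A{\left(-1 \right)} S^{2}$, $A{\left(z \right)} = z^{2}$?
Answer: $\frac{1274}{3} \approx 424.67$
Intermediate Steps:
$n{\left(M \right)} = - 10 M$ ($n{\left(M \right)} = - 2 M 5 = - 10 M$)
$c{\left(k \right)} = \frac{2}{3}$ ($c{\left(k \right)} = 8 \cdot \frac{1}{12} = \frac{2}{3}$)
$K{\left(S \right)} = S^{2}$ ($K{\left(S \right)} = \left(-1\right)^{2} S^{2} = 1 S^{2} = S^{2}$)
$c{\left(-3 \right)} K{\left(n{\left(2 \right)} \right)} + \left(79 - -79\right) = \frac{2 \left(\left(-10\right) 2\right)^{2}}{3} + \left(79 - -79\right) = \frac{2 \left(-20\right)^{2}}{3} + \left(79 + 79\right) = \frac{2}{3} \cdot 400 + 158 = \frac{800}{3} + 158 = \frac{1274}{3}$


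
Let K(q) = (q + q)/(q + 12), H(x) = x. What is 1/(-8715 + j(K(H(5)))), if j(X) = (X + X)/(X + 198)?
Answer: -844/7355455 ≈ -0.00011474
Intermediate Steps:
K(q) = 2*q/(12 + q) (K(q) = (2*q)/(12 + q) = 2*q/(12 + q))
j(X) = 2*X/(198 + X) (j(X) = (2*X)/(198 + X) = 2*X/(198 + X))
1/(-8715 + j(K(H(5)))) = 1/(-8715 + 2*(2*5/(12 + 5))/(198 + 2*5/(12 + 5))) = 1/(-8715 + 2*(2*5/17)/(198 + 2*5/17)) = 1/(-8715 + 2*(2*5*(1/17))/(198 + 2*5*(1/17))) = 1/(-8715 + 2*(10/17)/(198 + 10/17)) = 1/(-8715 + 2*(10/17)/(3376/17)) = 1/(-8715 + 2*(10/17)*(17/3376)) = 1/(-8715 + 5/844) = 1/(-7355455/844) = -844/7355455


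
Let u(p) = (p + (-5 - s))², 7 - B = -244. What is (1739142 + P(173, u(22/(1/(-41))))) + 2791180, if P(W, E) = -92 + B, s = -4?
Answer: 4530481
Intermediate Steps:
B = 251 (B = 7 - 1*(-244) = 7 + 244 = 251)
u(p) = (-1 + p)² (u(p) = (p + (-5 - 1*(-4)))² = (p + (-5 + 4))² = (p - 1)² = (-1 + p)²)
P(W, E) = 159 (P(W, E) = -92 + 251 = 159)
(1739142 + P(173, u(22/(1/(-41))))) + 2791180 = (1739142 + 159) + 2791180 = 1739301 + 2791180 = 4530481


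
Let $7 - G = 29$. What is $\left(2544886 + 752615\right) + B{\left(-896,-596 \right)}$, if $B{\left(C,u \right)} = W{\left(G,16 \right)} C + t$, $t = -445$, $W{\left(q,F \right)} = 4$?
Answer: $3293472$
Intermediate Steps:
$G = -22$ ($G = 7 - 29 = -22$)
$B{\left(C,u \right)} = -445 + 4 C$ ($B{\left(C,u \right)} = 4 C - 445 = -445 + 4 C$)
$\left(2544886 + 752615\right) + B{\left(-896,-596 \right)} = \left(2544886 + 752615\right) + \left(-445 + 4 \left(-896\right)\right) = 3297501 - 4029 = 3293472$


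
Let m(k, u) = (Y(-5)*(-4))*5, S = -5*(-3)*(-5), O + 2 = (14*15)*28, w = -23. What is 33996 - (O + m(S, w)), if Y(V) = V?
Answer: 28018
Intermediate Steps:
O = 5878 (O = -2 + (14*15)*28 = -2 + 210*28 = -2 + 5880 = 5878)
S = -75 (S = 15*(-5) = -75)
m(k, u) = 100 (m(k, u) = -5*(-4)*5 = 20*5 = 100)
33996 - (O + m(S, w)) = 33996 - (5878 + 100) = 33996 - 1*5978 = 33996 - 5978 = 28018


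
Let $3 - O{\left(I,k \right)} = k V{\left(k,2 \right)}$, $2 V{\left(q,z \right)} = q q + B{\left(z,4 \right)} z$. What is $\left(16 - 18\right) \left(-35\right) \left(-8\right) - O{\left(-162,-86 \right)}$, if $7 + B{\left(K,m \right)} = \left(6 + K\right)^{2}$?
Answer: $-323493$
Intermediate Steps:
$B{\left(K,m \right)} = -7 + \left(6 + K\right)^{2}$
$V{\left(q,z \right)} = \frac{q^{2}}{2} + \frac{z \left(-7 + \left(6 + z\right)^{2}\right)}{2}$ ($V{\left(q,z \right)} = \frac{q q + \left(-7 + \left(6 + z\right)^{2}\right) z}{2} = \frac{q^{2} + z \left(-7 + \left(6 + z\right)^{2}\right)}{2} = \frac{q^{2}}{2} + \frac{z \left(-7 + \left(6 + z\right)^{2}\right)}{2}$)
$O{\left(I,k \right)} = 3 - k \left(57 + \frac{k^{2}}{2}\right)$ ($O{\left(I,k \right)} = 3 - k \left(\frac{k^{2}}{2} + \frac{1}{2} \cdot 2 \left(-7 + \left(6 + 2\right)^{2}\right)\right) = 3 - k \left(\frac{k^{2}}{2} + \frac{1}{2} \cdot 2 \left(-7 + 8^{2}\right)\right) = 3 - k \left(\frac{k^{2}}{2} + \frac{1}{2} \cdot 2 \left(-7 + 64\right)\right) = 3 - k \left(\frac{k^{2}}{2} + \frac{1}{2} \cdot 2 \cdot 57\right) = 3 - k \left(\frac{k^{2}}{2} + 57\right) = 3 - k \left(57 + \frac{k^{2}}{2}\right)$)
$\left(16 - 18\right) \left(-35\right) \left(-8\right) - O{\left(-162,-86 \right)} = \left(16 - 18\right) \left(-35\right) \left(-8\right) - \left(3 - - 43 \left(114 + \left(-86\right)^{2}\right)\right) = \left(16 - 18\right) \left(-35\right) \left(-8\right) - \left(3 - - 43 \left(114 + 7396\right)\right) = \left(-2\right) \left(-35\right) \left(-8\right) - \left(3 - \left(-43\right) 7510\right) = 70 \left(-8\right) - \left(3 + 322930\right) = -560 - 322933 = -323493$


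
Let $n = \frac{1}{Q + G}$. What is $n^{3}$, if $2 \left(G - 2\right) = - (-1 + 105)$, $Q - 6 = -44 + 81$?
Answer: $- \frac{1}{343} \approx -0.0029155$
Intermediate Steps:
$Q = 43$ ($Q = 6 + \left(-44 + 81\right) = 6 + 37 = 43$)
$G = -50$ ($G = 2 + \frac{\left(-1\right) \left(-1 + 105\right)}{2} = 2 + \frac{\left(-1\right) 104}{2} = 2 + \frac{1}{2} \left(-104\right) = 2 - 52 = -50$)
$n = - \frac{1}{7}$ ($n = \frac{1}{43 - 50} = \frac{1}{-7} = - \frac{1}{7} \approx -0.14286$)
$n^{3} = \left(- \frac{1}{7}\right)^{3} = - \frac{1}{343}$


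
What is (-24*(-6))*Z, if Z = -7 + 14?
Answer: 1008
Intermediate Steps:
Z = 7
(-24*(-6))*Z = -24*(-6)*7 = 144*7 = 1008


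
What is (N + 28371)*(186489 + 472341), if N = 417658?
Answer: 293857286070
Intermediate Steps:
(N + 28371)*(186489 + 472341) = (417658 + 28371)*(186489 + 472341) = 446029*658830 = 293857286070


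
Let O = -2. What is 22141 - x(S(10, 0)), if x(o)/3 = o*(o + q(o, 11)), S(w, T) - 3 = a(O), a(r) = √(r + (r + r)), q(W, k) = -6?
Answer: 22186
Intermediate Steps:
a(r) = √3*√r (a(r) = √(r + 2*r) = √(3*r) = √3*√r)
S(w, T) = 3 + I*√6 (S(w, T) = 3 + √3*√(-2) = 3 + √3*(I*√2) = 3 + I*√6)
x(o) = 3*o*(-6 + o) (x(o) = 3*(o*(o - 6)) = 3*(o*(-6 + o)) = 3*o*(-6 + o))
22141 - x(S(10, 0)) = 22141 - 3*(3 + I*√6)*(-6 + (3 + I*√6)) = 22141 - 3*(3 + I*√6)*(-3 + I*√6) = 22141 - 3*(-3 + I*√6)*(3 + I*√6)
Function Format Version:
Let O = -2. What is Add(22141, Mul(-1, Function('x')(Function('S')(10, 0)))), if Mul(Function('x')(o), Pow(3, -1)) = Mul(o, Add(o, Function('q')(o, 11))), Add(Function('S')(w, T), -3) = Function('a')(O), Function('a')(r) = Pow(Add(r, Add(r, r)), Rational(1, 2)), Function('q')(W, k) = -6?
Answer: 22186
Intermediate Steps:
Function('a')(r) = Mul(Pow(3, Rational(1, 2)), Pow(r, Rational(1, 2))) (Function('a')(r) = Pow(Add(r, Mul(2, r)), Rational(1, 2)) = Pow(Mul(3, r), Rational(1, 2)) = Mul(Pow(3, Rational(1, 2)), Pow(r, Rational(1, 2))))
Function('S')(w, T) = Add(3, Mul(I, Pow(6, Rational(1, 2)))) (Function('S')(w, T) = Add(3, Mul(Pow(3, Rational(1, 2)), Pow(-2, Rational(1, 2)))) = Add(3, Mul(Pow(3, Rational(1, 2)), Mul(I, Pow(2, Rational(1, 2))))) = Add(3, Mul(I, Pow(6, Rational(1, 2)))))
Function('x')(o) = Mul(3, o, Add(-6, o)) (Function('x')(o) = Mul(3, Mul(o, Add(o, -6))) = Mul(3, Mul(o, Add(-6, o))) = Mul(3, o, Add(-6, o)))
Add(22141, Mul(-1, Function('x')(Function('S')(10, 0)))) = Add(22141, Mul(-1, Mul(3, Add(3, Mul(I, Pow(6, Rational(1, 2)))), Add(-6, Add(3, Mul(I, Pow(6, Rational(1, 2)))))))) = Add(22141, Mul(-1, Mul(3, Add(3, Mul(I, Pow(6, Rational(1, 2)))), Add(-3, Mul(I, Pow(6, Rational(1, 2))))))) = Add(22141, Mul(-1, Mul(3, Add(-3, Mul(I, Pow(6, Rational(1, 2)))), Add(3, Mul(I, Pow(6, Rational(1, 2))))))) = Add(22141, Mul(-3, Add(-3, Mul(I, Pow(6, Rational(1, 2)))), Add(3, Mul(I, Pow(6, Rational(1, 2))))))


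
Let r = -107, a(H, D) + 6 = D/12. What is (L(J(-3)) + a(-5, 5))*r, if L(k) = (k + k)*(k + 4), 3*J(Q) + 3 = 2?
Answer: 30923/36 ≈ 858.97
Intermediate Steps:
a(H, D) = -6 + D/12
J(Q) = -⅓ (J(Q) = -1 + (⅓)*2 = -1 + ⅔ = -⅓)
L(k) = 2*k*(4 + k) (L(k) = (2*k)*(4 + k) = 2*k*(4 + k))
(L(J(-3)) + a(-5, 5))*r = (2*(-⅓)*(4 - ⅓) + (-6 + (1/12)*5))*(-107) = (2*(-⅓)*(11/3) + (-6 + 5/12))*(-107) = (-22/9 - 67/12)*(-107) = -289/36*(-107) = 30923/36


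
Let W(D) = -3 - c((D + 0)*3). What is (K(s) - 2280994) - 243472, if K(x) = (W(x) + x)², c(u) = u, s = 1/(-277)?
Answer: -193699064473/76729 ≈ -2.5245e+6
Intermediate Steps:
s = -1/277 ≈ -0.0036101
W(D) = -3 - 3*D (W(D) = -3 - (D + 0)*3 = -3 - D*3 = -3 - 3*D)
K(x) = (-3 - 2*x)² (K(x) = ((-3 - 3*x) + x)² = (-3 - 2*x)²)
(K(s) - 2280994) - 243472 = ((3 + 2*(-1/277))² - 2280994) - 243472 = ((3 - 2/277)² - 2280994) - 243472 = ((829/277)² - 2280994) - 243472 = (687241/76729 - 2280994) - 243472 = -175017701385/76729 - 243472 = -193699064473/76729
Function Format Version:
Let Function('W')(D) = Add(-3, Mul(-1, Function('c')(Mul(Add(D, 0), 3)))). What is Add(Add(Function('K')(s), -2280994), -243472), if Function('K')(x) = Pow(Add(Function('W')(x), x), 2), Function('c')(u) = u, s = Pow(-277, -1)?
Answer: Rational(-193699064473, 76729) ≈ -2.5245e+6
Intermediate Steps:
s = Rational(-1, 277) ≈ -0.0036101
Function('W')(D) = Add(-3, Mul(-3, D)) (Function('W')(D) = Add(-3, Mul(-1, Mul(Add(D, 0), 3))) = Add(-3, Mul(-1, Mul(D, 3))) = Add(-3, Mul(-1, Mul(3, D))) = Add(-3, Mul(-3, D)))
Function('K')(x) = Pow(Add(-3, Mul(-2, x)), 2) (Function('K')(x) = Pow(Add(Add(-3, Mul(-3, x)), x), 2) = Pow(Add(-3, Mul(-2, x)), 2))
Add(Add(Function('K')(s), -2280994), -243472) = Add(Add(Pow(Add(3, Mul(2, Rational(-1, 277))), 2), -2280994), -243472) = Add(Add(Pow(Add(3, Rational(-2, 277)), 2), -2280994), -243472) = Add(Add(Pow(Rational(829, 277), 2), -2280994), -243472) = Add(Add(Rational(687241, 76729), -2280994), -243472) = Add(Rational(-175017701385, 76729), -243472) = Rational(-193699064473, 76729)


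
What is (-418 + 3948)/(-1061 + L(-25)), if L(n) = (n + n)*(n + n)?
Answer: 3530/1439 ≈ 2.4531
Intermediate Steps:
L(n) = 4*n² (L(n) = (2*n)*(2*n) = 4*n²)
(-418 + 3948)/(-1061 + L(-25)) = (-418 + 3948)/(-1061 + 4*(-25)²) = 3530/(-1061 + 4*625) = 3530/(-1061 + 2500) = 3530/1439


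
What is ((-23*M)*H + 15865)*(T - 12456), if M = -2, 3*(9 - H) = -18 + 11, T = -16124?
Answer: -1404964220/3 ≈ -4.6832e+8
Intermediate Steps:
H = 34/3 (H = 9 - (-18 + 11)/3 = 9 - ⅓*(-7) = 9 + 7/3 = 34/3 ≈ 11.333)
((-23*M)*H + 15865)*(T - 12456) = (-23*(-2)*(34/3) + 15865)*(-16124 - 12456) = (46*(34/3) + 15865)*(-28580) = (1564/3 + 15865)*(-28580) = (49159/3)*(-28580) = -1404964220/3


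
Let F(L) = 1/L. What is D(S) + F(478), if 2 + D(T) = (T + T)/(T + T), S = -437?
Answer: -477/478 ≈ -0.99791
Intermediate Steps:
D(T) = -1 (D(T) = -2 + (T + T)/(T + T) = -2 + (2*T)/((2*T)) = -2 + (2*T)*(1/(2*T)) = -2 + 1 = -1)
D(S) + F(478) = -1 + 1/478 = -477/478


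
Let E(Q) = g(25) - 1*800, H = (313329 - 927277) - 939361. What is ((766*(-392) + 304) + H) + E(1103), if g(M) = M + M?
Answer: -1854027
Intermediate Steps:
H = -1553309 (H = -613948 - 939361 = -1553309)
g(M) = 2*M
E(Q) = -750 (E(Q) = 2*25 - 1*800 = 50 - 800 = -750)
((766*(-392) + 304) + H) + E(1103) = ((766*(-392) + 304) - 1553309) - 750 = ((-300272 + 304) - 1553309) - 750 = (-299968 - 1553309) - 750 = -1853277 - 750 = -1854027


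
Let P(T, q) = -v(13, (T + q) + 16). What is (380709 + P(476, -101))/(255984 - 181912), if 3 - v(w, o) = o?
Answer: 381097/74072 ≈ 5.1450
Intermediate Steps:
v(w, o) = 3 - o
P(T, q) = 13 + T + q (P(T, q) = -(3 - ((T + q) + 16)) = -(3 - (16 + T + q)) = -(3 + (-16 - T - q)) = -(-13 - T - q) = 13 + T + q)
(380709 + P(476, -101))/(255984 - 181912) = (380709 + (13 + 476 - 101))/(255984 - 181912) = (380709 + 388)/74072 = 381097*(1/74072) = 381097/74072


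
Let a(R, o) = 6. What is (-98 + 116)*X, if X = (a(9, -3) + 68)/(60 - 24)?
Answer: 37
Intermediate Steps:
X = 37/18 (X = (6 + 68)/(60 - 24) = 74/36 = 74*(1/36) = 37/18 ≈ 2.0556)
(-98 + 116)*X = (-98 + 116)*(37/18) = 18*(37/18) = 37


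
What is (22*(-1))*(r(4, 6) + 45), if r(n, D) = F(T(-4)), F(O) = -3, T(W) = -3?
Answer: -924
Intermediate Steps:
r(n, D) = -3
(22*(-1))*(r(4, 6) + 45) = (22*(-1))*(-3 + 45) = -22*42 = -924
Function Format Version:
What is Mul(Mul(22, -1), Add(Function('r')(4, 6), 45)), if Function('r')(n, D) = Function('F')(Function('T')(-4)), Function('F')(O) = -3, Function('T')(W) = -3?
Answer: -924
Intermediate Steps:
Function('r')(n, D) = -3
Mul(Mul(22, -1), Add(Function('r')(4, 6), 45)) = Mul(Mul(22, -1), Add(-3, 45)) = Mul(-22, 42) = -924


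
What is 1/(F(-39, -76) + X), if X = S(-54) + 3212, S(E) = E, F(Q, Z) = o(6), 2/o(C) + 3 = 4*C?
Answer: 21/66320 ≈ 0.00031665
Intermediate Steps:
o(C) = 2/(-3 + 4*C)
F(Q, Z) = 2/21 (F(Q, Z) = 2/(-3 + 4*6) = 2/(-3 + 24) = 2/21)
X = 3158 (X = -54 + 3212 = 3158)
1/(F(-39, -76) + X) = 1/(2/21 + 3158) = 1/(66320/21) = 21/66320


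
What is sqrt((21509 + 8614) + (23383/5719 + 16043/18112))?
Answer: sqrt(5050832566625368089)/12947816 ≈ 173.57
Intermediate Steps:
sqrt((21509 + 8614) + (23383/5719 + 16043/18112)) = sqrt(30123 + (23383*(1/5719) + 16043*(1/18112))) = sqrt(30123 + (23383/5719 + 16043/18112)) = sqrt(30123 + 515262813/103582528) = sqrt(3120731753757/103582528) = sqrt(5050832566625368089)/12947816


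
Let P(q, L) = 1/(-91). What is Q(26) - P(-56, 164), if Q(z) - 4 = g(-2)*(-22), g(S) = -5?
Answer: 10375/91 ≈ 114.01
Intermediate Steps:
P(q, L) = -1/91
Q(z) = 114 (Q(z) = 4 - 5*(-22) = 4 + 110 = 114)
Q(26) - P(-56, 164) = 114 - 1*(-1/91) = 114 + 1/91 = 10375/91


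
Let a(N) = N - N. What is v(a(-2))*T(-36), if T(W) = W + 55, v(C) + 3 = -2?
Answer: -95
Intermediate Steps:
a(N) = 0
v(C) = -5 (v(C) = -3 - 2 = -5)
T(W) = 55 + W
v(a(-2))*T(-36) = -5*(55 - 36) = -5*19 = -95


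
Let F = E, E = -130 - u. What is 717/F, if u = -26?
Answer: -717/104 ≈ -6.8942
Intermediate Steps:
E = -104 (E = -130 - 1*(-26) = -130 + 26 = -104)
F = -104
717/F = 717/(-104) = 717*(-1/104) = -717/104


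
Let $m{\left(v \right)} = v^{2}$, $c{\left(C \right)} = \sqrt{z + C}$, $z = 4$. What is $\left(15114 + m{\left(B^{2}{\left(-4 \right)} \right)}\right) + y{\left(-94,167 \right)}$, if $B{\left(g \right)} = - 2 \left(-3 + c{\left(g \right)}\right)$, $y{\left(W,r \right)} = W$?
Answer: $16316$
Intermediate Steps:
$c{\left(C \right)} = \sqrt{4 + C}$
$B{\left(g \right)} = 6 - 2 \sqrt{4 + g}$ ($B{\left(g \right)} = - 2 \left(-3 + \sqrt{4 + g}\right) = 6 - 2 \sqrt{4 + g}$)
$\left(15114 + m{\left(B^{2}{\left(-4 \right)} \right)}\right) + y{\left(-94,167 \right)} = \left(15114 + \left(\left(6 - 2 \sqrt{4 - 4}\right)^{2}\right)^{2}\right) - 94 = \left(15114 + \left(\left(6 - 2 \sqrt{0}\right)^{2}\right)^{2}\right) - 94 = \left(15114 + \left(\left(6 - 0\right)^{2}\right)^{2}\right) - 94 = \left(15114 + \left(\left(6 + 0\right)^{2}\right)^{2}\right) - 94 = \left(15114 + \left(6^{2}\right)^{2}\right) - 94 = \left(15114 + 36^{2}\right) - 94 = \left(15114 + 1296\right) - 94 = 16410 - 94 = 16316$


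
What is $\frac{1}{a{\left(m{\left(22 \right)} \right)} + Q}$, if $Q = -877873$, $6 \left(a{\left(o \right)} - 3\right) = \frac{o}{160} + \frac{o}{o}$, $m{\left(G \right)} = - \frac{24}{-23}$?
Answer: $- \frac{2760}{2422920737} \approx -1.1391 \cdot 10^{-6}$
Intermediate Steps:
$m{\left(G \right)} = \frac{24}{23}$ ($m{\left(G \right)} = \left(-24\right) \left(- \frac{1}{23}\right) = \frac{24}{23}$)
$a{\left(o \right)} = \frac{19}{6} + \frac{o}{960}$ ($a{\left(o \right)} = 3 + \frac{\frac{o}{160} + \frac{o}{o}}{6} = 3 + \frac{o \frac{1}{160} + 1}{6} = 3 + \frac{\frac{o}{160} + 1}{6} = 3 + \frac{1 + \frac{o}{160}}{6} = 3 + \left(\frac{1}{6} + \frac{o}{960}\right) = \frac{19}{6} + \frac{o}{960}$)
$\frac{1}{a{\left(m{\left(22 \right)} \right)} + Q} = \frac{1}{\left(\frac{19}{6} + \frac{1}{960} \cdot \frac{24}{23}\right) - 877873} = \frac{1}{\left(\frac{19}{6} + \frac{1}{920}\right) - 877873} = \frac{1}{\frac{8743}{2760} - 877873} = \frac{1}{- \frac{2422920737}{2760}} = - \frac{2760}{2422920737}$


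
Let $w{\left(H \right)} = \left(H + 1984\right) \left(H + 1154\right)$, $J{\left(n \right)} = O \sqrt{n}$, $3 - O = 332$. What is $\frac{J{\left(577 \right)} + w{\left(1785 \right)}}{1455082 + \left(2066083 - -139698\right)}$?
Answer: $\frac{11077091}{3660863} - \frac{329 \sqrt{577}}{3660863} \approx 3.0237$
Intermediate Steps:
$O = -329$ ($O = 3 - 332 = -329$)
$J{\left(n \right)} = - 329 \sqrt{n}$
$w{\left(H \right)} = \left(1154 + H\right) \left(1984 + H\right)$ ($w{\left(H \right)} = \left(1984 + H\right) \left(1154 + H\right) = \left(1154 + H\right) \left(1984 + H\right)$)
$\frac{J{\left(577 \right)} + w{\left(1785 \right)}}{1455082 + \left(2066083 - -139698\right)} = \frac{- 329 \sqrt{577} + \left(2289536 + 1785^{2} + 3138 \cdot 1785\right)}{1455082 + \left(2066083 - -139698\right)} = \frac{- 329 \sqrt{577} + \left(2289536 + 3186225 + 5601330\right)}{1455082 + \left(2066083 + 139698\right)} = \frac{- 329 \sqrt{577} + 11077091}{1455082 + 2205781} = \frac{11077091 - 329 \sqrt{577}}{3660863} = \left(11077091 - 329 \sqrt{577}\right) \frac{1}{3660863} = \frac{11077091}{3660863} - \frac{329 \sqrt{577}}{3660863}$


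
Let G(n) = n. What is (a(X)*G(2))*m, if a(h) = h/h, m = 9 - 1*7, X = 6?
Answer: 4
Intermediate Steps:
m = 2 (m = 9 - 7 = 2)
a(h) = 1
(a(X)*G(2))*m = (1*2)*2 = 2*2 = 4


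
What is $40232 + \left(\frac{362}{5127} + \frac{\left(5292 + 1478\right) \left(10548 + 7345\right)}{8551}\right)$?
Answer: $\frac{2384875554596}{43840977} \approx 54398.0$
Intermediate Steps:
$40232 + \left(\frac{362}{5127} + \frac{\left(5292 + 1478\right) \left(10548 + 7345\right)}{8551}\right) = 40232 + \left(362 \cdot \frac{1}{5127} + 6770 \cdot 17893 \cdot \frac{1}{8551}\right) = 40232 + \left(\frac{362}{5127} + 121135610 \cdot \frac{1}{8551}\right) = 40232 + \left(\frac{362}{5127} + \frac{121135610}{8551}\right) = 40232 + \frac{621065367932}{43840977} = \frac{2384875554596}{43840977}$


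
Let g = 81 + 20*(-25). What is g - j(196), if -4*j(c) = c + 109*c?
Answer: 4971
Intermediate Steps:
j(c) = -55*c/2 (j(c) = -(c + 109*c)/4 = -55*c/2)
g = -419 (g = 81 - 500 = -419)
g - j(196) = -419 - (-55)*196/2 = -419 - 1*(-5390) = -419 + 5390 = 4971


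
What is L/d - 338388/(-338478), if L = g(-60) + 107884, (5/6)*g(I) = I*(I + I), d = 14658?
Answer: 528582164/59064411 ≈ 8.9492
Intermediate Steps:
g(I) = 12*I²/5 (g(I) = 6*(I*(I + I))/5 = 6*(I*(2*I))/5 = 6*(2*I²)/5 = 12*I²/5)
L = 116524 (L = (12/5)*(-60)² + 107884 = (12/5)*3600 + 107884 = 8640 + 107884 = 116524)
L/d - 338388/(-338478) = 116524/14658 - 338388/(-338478) = 116524*(1/14658) - 338388*(-1/338478) = 58262/7329 + 56398/56413 = 528582164/59064411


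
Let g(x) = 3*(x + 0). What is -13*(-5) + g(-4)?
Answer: 53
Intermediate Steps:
g(x) = 3*x
-13*(-5) + g(-4) = -13*(-5) + 3*(-4) = 65 - 12 = 53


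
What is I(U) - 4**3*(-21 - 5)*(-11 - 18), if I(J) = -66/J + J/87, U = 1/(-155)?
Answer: -512780611/13485 ≈ -38026.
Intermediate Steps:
U = -1/155 ≈ -0.0064516
I(J) = -66/J + J/87 (I(J) = -66/J + J*(1/87) = -66/J + J/87)
I(U) - 4**3*(-21 - 5)*(-11 - 18) = (-66/(-1/155) + (1/87)*(-1/155)) - 4**3*(-21 - 5)*(-11 - 18) = (-66*(-155) - 1/13485) - 64*(-26*(-29)) = (10230 - 1/13485) - 64*754 = 137951549/13485 - 1*48256 = 137951549/13485 - 48256 = -512780611/13485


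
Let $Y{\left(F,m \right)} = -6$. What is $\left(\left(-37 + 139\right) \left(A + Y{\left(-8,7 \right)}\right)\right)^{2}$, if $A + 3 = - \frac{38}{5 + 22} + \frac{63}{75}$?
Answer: $\frac{48211863184}{50625} \approx 9.5233 \cdot 10^{5}$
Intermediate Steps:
$A = - \frac{2408}{675}$ ($A = -3 + \left(- \frac{38}{5 + 22} + \frac{63}{75}\right) = -3 + \left(- \frac{38}{27} + 63 \cdot \frac{1}{75}\right) = -3 + \left(\left(-38\right) \frac{1}{27} + \frac{21}{25}\right) = -3 + \left(- \frac{38}{27} + \frac{21}{25}\right) = -3 - \frac{383}{675} = - \frac{2408}{675} \approx -3.5674$)
$\left(\left(-37 + 139\right) \left(A + Y{\left(-8,7 \right)}\right)\right)^{2} = \left(\left(-37 + 139\right) \left(- \frac{2408}{675} - 6\right)\right)^{2} = \left(102 \left(- \frac{6458}{675}\right)\right)^{2} = \left(- \frac{219572}{225}\right)^{2} = \frac{48211863184}{50625}$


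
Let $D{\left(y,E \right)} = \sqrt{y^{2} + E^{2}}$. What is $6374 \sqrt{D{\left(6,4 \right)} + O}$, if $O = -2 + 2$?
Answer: $6374 \sqrt{2} \sqrt[4]{13} \approx 17116.0$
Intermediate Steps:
$D{\left(y,E \right)} = \sqrt{E^{2} + y^{2}}$
$O = 0$
$6374 \sqrt{D{\left(6,4 \right)} + O} = 6374 \sqrt{\sqrt{4^{2} + 6^{2}} + 0} = 6374 \sqrt{\sqrt{16 + 36} + 0} = 6374 \sqrt{\sqrt{52} + 0} = 6374 \sqrt{2 \sqrt{13} + 0} = 6374 \sqrt{2 \sqrt{13}} = 6374 \sqrt{2} \sqrt[4]{13}$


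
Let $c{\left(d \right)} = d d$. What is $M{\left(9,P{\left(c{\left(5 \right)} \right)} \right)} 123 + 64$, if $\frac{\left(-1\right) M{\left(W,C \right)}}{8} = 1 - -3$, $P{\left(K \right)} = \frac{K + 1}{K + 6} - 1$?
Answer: $-3872$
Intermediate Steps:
$c{\left(d \right)} = d^{2}$
$P{\left(K \right)} = -1 + \frac{1 + K}{6 + K}$ ($P{\left(K \right)} = \frac{1 + K}{6 + K} - 1 = -1 + \frac{1 + K}{6 + K}$)
$M{\left(W,C \right)} = -32$ ($M{\left(W,C \right)} = - 8 \left(1 - -3\right) = - 8 \left(1 + 3\right) = \left(-8\right) 4 = -32$)
$M{\left(9,P{\left(c{\left(5 \right)} \right)} \right)} 123 + 64 = \left(-32\right) 123 + 64 = -3936 + 64 = -3872$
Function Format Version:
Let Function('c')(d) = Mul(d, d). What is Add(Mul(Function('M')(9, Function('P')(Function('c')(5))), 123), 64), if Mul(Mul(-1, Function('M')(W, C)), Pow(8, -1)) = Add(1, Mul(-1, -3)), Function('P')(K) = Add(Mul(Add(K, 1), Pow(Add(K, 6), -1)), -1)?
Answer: -3872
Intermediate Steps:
Function('c')(d) = Pow(d, 2)
Function('P')(K) = Add(-1, Mul(Pow(Add(6, K), -1), Add(1, K))) (Function('P')(K) = Add(Mul(Add(1, K), Pow(Add(6, K), -1)), -1) = Add(Mul(Pow(Add(6, K), -1), Add(1, K)), -1) = Add(-1, Mul(Pow(Add(6, K), -1), Add(1, K))))
Function('M')(W, C) = -32 (Function('M')(W, C) = Mul(-8, Add(1, Mul(-1, -3))) = Mul(-8, Add(1, 3)) = Mul(-8, 4) = -32)
Add(Mul(Function('M')(9, Function('P')(Function('c')(5))), 123), 64) = Add(Mul(-32, 123), 64) = Add(-3936, 64) = -3872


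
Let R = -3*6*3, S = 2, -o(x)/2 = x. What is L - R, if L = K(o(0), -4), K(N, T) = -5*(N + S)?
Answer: 44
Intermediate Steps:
o(x) = -2*x
K(N, T) = -10 - 5*N (K(N, T) = -5*(N + 2) = -5*(2 + N) = -10 - 5*N)
L = -10 (L = -10 - (-10)*0 = -10 - 5*0 = -10 + 0 = -10)
R = -54 (R = -18*3 = -54)
L - R = -10 - 1*(-54) = -10 + 54 = 44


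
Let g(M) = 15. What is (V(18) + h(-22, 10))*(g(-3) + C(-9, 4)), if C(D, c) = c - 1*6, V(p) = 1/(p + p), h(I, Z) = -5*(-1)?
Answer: 2353/36 ≈ 65.361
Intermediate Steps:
h(I, Z) = 5
V(p) = 1/(2*p)
C(D, c) = -6 + c (C(D, c) = c - 6 = -6 + c)
(V(18) + h(-22, 10))*(g(-3) + C(-9, 4)) = ((½)/18 + 5)*(15 + (-6 + 4)) = ((½)*(1/18) + 5)*(15 - 2) = (1/36 + 5)*13 = (181/36)*13 = 2353/36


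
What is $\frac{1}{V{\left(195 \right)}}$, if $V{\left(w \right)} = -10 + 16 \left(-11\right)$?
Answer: $- \frac{1}{186} \approx -0.0053763$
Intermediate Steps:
$V{\left(w \right)} = -186$ ($V{\left(w \right)} = -10 - 176 = -186$)
$\frac{1}{V{\left(195 \right)}} = \frac{1}{-186} = - \frac{1}{186}$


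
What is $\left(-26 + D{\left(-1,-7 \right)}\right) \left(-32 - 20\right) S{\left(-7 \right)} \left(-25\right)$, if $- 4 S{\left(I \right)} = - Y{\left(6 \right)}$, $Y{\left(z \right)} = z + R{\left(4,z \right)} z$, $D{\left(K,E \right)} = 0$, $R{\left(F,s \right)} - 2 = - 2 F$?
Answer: $253500$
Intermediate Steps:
$R{\left(F,s \right)} = 2 - 2 F$
$Y{\left(z \right)} = - 5 z$ ($Y{\left(z \right)} = z + \left(2 - 8\right) z = z - 6 z = - 5 z$)
$S{\left(I \right)} = - \frac{15}{2}$ ($S{\left(I \right)} = - \frac{\left(-1\right) \left(\left(-5\right) 6\right)}{4} = - \frac{\left(-1\right) \left(-30\right)}{4} = \left(- \frac{1}{4}\right) 30 = - \frac{15}{2}$)
$\left(-26 + D{\left(-1,-7 \right)}\right) \left(-32 - 20\right) S{\left(-7 \right)} \left(-25\right) = \left(-26 + 0\right) \left(-32 - 20\right) \left(- \frac{15}{2}\right) \left(-25\right) = \left(-26\right) \left(-52\right) \left(- \frac{15}{2}\right) \left(-25\right) = 1352 \left(- \frac{15}{2}\right) \left(-25\right) = \left(-10140\right) \left(-25\right) = 253500$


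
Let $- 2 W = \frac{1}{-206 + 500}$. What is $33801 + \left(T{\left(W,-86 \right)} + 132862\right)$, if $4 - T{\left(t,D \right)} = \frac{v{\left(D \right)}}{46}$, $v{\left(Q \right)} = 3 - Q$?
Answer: $\frac{7666593}{46} \approx 1.6667 \cdot 10^{5}$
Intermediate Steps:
$W = - \frac{1}{588}$ ($W = - \frac{1}{2 \left(-206 + 500\right)} = - \frac{1}{2 \cdot 294} = \left(- \frac{1}{2}\right) \frac{1}{294} = - \frac{1}{588} \approx -0.0017007$)
$T{\left(t,D \right)} = \frac{181}{46} + \frac{D}{46}$ ($T{\left(t,D \right)} = 4 - \frac{3 - D}{46} = 4 - \left(3 - D\right) \frac{1}{46} = 4 - \left(\frac{3}{46} - \frac{D}{46}\right) = 4 + \left(- \frac{3}{46} + \frac{D}{46}\right) = \frac{181}{46} + \frac{D}{46}$)
$33801 + \left(T{\left(W,-86 \right)} + 132862\right) = 33801 + \left(\left(\frac{181}{46} + \frac{1}{46} \left(-86\right)\right) + 132862\right) = 33801 + \left(\left(\frac{181}{46} - \frac{43}{23}\right) + 132862\right) = 33801 + \left(\frac{95}{46} + 132862\right) = 33801 + \frac{6111747}{46} = \frac{7666593}{46}$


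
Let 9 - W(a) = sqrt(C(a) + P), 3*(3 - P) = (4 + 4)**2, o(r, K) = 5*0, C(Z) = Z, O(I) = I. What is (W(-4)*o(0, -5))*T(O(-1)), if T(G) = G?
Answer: 0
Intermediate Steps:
o(r, K) = 0
P = -55/3 (P = 3 - (4 + 4)**2/3 = 3 - 1/3*8**2 = 3 - 1/3*64 = 3 - 64/3 = -55/3 ≈ -18.333)
W(a) = 9 - sqrt(-55/3 + a) (W(a) = 9 - sqrt(a - 55/3) = 9 - sqrt(-55/3 + a))
(W(-4)*o(0, -5))*T(O(-1)) = ((9 - sqrt(-165 + 9*(-4))/3)*0)*(-1) = ((9 - sqrt(-165 - 36)/3)*0)*(-1) = ((9 - I*sqrt(201)/3)*0)*(-1) = 0*(-1) = 0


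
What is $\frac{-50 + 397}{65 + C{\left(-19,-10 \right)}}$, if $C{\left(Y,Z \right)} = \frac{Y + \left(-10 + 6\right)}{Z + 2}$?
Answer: $\frac{2776}{543} \approx 5.1123$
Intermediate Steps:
$C{\left(Y,Z \right)} = \frac{-4 + Y}{2 + Z}$ ($C{\left(Y,Z \right)} = \frac{Y - 4}{2 + Z} = \frac{-4 + Y}{2 + Z}$)
$\frac{-50 + 397}{65 + C{\left(-19,-10 \right)}} = \frac{-50 + 397}{65 + \frac{-4 - 19}{2 - 10}} = \frac{347}{65 + \frac{1}{-8} \left(-23\right)} = \frac{347}{65 - - \frac{23}{8}} = \frac{347}{65 + \frac{23}{8}} = \frac{347}{\frac{543}{8}} = 347 \cdot \frac{8}{543} = \frac{2776}{543}$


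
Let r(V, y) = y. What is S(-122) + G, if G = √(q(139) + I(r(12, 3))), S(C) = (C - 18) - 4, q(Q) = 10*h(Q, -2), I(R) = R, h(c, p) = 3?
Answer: -144 + √33 ≈ -138.26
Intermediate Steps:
q(Q) = 30 (q(Q) = 10*3 = 30)
S(C) = -22 + C (S(C) = (-18 + C) - 4 = -22 + C)
G = √33 (G = √(30 + 3) = √33 ≈ 5.7446)
S(-122) + G = (-22 - 122) + √33 = -144 + √33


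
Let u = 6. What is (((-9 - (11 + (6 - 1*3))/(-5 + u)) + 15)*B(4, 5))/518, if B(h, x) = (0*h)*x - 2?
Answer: 8/259 ≈ 0.030888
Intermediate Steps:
B(h, x) = -2 (B(h, x) = 0*x - 2 = 0 - 2 = -2)
(((-9 - (11 + (6 - 1*3))/(-5 + u)) + 15)*B(4, 5))/518 = (((-9 - (11 + (6 - 1*3))/(-5 + 6)) + 15)*(-2))/518 = (((-9 - (11 + (6 - 3))/1) + 15)*(-2))*(1/518) = (((-9 - (11 + 3)) + 15)*(-2))*(1/518) = (((-9 - 14) + 15)*(-2))*(1/518) = ((-23 + 15)*(-2))*(1/518) = -8*(-2)*(1/518) = 16*(1/518) = 8/259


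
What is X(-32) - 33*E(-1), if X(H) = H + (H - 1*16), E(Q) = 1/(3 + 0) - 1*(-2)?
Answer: -157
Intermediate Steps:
E(Q) = 7/3 (E(Q) = 1/3 + 2 = ⅓ + 2 = 7/3)
X(H) = -16 + 2*H (X(H) = H + (H - 16) = H + (-16 + H) = -16 + 2*H)
X(-32) - 33*E(-1) = (-16 + 2*(-32)) - 33*7/3 = (-16 - 64) - 77 = -80 - 77 = -157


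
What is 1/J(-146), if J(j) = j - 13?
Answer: -1/159 ≈ -0.0062893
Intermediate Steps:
J(j) = -13 + j
1/J(-146) = 1/(-13 - 146) = 1/(-159) = -1/159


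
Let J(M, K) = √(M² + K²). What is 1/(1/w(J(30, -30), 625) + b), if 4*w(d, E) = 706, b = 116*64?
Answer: 353/2620674 ≈ 0.00013470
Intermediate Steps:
b = 7424
J(M, K) = √(K² + M²)
w(d, E) = 353/2 (w(d, E) = (¼)*706 = 353/2)
1/(1/w(J(30, -30), 625) + b) = 1/(1/(353/2) + 7424) = 1/(2/353 + 7424) = 1/(2620674/353) = 353/2620674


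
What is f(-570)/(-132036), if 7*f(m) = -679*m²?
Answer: 2626275/11003 ≈ 238.69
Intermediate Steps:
f(m) = -97*m² (f(m) = (-679*m²)/7 = -97*m²)
f(-570)/(-132036) = -97*(-570)²/(-132036) = -97*324900*(-1/132036) = -31515300*(-1/132036) = 2626275/11003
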